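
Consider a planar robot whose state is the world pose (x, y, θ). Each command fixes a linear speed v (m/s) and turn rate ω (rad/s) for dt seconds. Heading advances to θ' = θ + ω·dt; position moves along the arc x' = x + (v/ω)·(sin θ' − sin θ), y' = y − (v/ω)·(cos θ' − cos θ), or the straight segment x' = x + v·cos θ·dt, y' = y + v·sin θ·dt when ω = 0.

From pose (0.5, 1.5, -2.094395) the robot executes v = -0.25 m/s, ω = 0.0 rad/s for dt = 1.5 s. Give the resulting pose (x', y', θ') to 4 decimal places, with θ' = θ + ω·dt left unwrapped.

(0.6875, 1.8248, -2.0944)

θ' = -2.0944 + 0.0·1.5 = -2.0944
ω = 0 → straight: x' = 0.5 + -0.25·cos(-2.0944)·1.5 = 0.6875
y' = 1.5 + -0.25·sin(-2.0944)·1.5 = 1.8248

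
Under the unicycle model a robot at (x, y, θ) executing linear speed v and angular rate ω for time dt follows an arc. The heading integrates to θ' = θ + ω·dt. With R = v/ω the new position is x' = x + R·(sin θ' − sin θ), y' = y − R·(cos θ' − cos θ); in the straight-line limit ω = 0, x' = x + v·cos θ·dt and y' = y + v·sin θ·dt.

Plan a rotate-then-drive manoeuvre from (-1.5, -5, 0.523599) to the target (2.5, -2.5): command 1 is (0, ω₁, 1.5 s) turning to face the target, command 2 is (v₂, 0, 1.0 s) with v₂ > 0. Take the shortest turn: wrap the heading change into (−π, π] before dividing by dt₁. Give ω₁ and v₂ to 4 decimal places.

ω₁ = 0.0233, v₂ = 4.7170

heading to target = atan2(-2.5−-5, 2.5−-1.5) = 0.5586
Δθ = wrap(0.5586 − 0.5236) = 0.0350; ω₁ = Δθ/dt₁ = 0.0233
distance = √((2.5−-1.5)² + (-2.5−-5)²) = 4.7170; v₂ = distance/dt₂ = 4.7170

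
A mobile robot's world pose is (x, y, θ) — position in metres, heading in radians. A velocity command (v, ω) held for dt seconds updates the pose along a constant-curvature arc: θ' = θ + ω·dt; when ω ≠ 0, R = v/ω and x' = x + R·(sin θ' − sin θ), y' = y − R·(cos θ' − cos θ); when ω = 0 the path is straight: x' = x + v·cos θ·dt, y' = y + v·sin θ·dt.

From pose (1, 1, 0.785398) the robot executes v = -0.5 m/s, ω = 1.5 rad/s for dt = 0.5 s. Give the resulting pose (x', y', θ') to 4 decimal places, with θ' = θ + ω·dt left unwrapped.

θ' = 0.7854 + 1.5·0.5 = 1.5354
R = v/ω = -0.5/1.5 = -0.3333
x' = 1 + -0.3333·(sin 1.5354 − sin 0.7854) = 0.9026
y' = 1 − -0.3333·(cos 1.5354 − cos 0.7854) = 0.7761

(0.9026, 0.7761, 1.5354)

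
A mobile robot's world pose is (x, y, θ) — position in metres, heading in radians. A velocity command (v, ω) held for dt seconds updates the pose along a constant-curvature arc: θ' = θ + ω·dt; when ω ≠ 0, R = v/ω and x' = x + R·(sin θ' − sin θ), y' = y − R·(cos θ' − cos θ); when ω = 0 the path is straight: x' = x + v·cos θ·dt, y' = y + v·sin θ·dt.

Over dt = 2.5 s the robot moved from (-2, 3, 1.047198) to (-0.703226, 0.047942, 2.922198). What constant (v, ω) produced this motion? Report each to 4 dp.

v = -1.5000, ω = 0.7500

Δθ = 2.922198 − 1.047198 = 1.875000
ω = Δθ/dt = 1.875000/2.5 = 0.7500
R = −Δy/(cos θ' − cos θ) = -2.0000
v = R·ω = -2.0000·0.7500 = -1.5000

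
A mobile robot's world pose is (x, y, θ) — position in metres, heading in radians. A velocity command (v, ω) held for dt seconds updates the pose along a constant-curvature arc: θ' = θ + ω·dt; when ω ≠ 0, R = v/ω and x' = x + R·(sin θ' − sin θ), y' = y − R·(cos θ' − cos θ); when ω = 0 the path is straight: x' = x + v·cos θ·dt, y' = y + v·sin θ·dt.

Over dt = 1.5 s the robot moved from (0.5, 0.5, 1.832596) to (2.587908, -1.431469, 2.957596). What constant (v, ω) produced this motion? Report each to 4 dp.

v = -2.0000, ω = 0.7500

Δθ = 2.957596 − 1.832596 = 1.125000
ω = Δθ/dt = 1.125000/1.5 = 0.7500
R = Δx/(sin θ' − sin θ) = -2.6667
v = R·ω = -2.6667·0.7500 = -2.0000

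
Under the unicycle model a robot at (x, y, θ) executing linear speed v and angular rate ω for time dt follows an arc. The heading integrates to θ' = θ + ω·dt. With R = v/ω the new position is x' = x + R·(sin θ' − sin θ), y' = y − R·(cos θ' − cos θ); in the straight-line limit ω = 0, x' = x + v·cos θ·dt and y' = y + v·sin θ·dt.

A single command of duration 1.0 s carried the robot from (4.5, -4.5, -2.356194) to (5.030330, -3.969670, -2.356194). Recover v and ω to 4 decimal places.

v = -0.7500, ω = 0.0000

Δθ = -2.356194 − -2.356194 = 0.000000
ω = Δθ/dt = 0.000000/1.0 = 0.0000
ω = 0 → v = (Δx·cos θ + Δy·sin θ)/dt = -0.7500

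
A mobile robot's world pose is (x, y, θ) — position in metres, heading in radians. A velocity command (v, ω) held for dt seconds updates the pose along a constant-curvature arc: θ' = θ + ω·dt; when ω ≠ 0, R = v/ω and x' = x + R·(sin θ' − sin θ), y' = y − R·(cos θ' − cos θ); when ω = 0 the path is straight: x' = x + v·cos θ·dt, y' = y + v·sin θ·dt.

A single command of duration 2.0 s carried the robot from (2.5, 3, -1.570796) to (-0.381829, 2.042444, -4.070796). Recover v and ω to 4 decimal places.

v = 2.0000, ω = -1.2500

Δθ = -4.070796 − -1.570796 = -2.500000
ω = Δθ/dt = -2.500000/2.0 = -1.2500
R = Δx/(sin θ' − sin θ) = -1.6000
v = R·ω = -1.6000·-1.2500 = 2.0000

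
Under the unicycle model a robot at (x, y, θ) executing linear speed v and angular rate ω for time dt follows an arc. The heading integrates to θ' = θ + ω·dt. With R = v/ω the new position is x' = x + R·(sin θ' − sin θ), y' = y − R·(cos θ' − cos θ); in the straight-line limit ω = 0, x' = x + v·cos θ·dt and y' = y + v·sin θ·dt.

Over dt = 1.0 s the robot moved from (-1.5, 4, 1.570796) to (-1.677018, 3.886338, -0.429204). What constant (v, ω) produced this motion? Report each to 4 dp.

v = -0.2500, ω = -2.0000

Δθ = -0.429204 − 1.570796 = -2.000000
ω = Δθ/dt = -2.000000/1.0 = -2.0000
R = Δx/(sin θ' − sin θ) = 0.1250
v = R·ω = 0.1250·-2.0000 = -0.2500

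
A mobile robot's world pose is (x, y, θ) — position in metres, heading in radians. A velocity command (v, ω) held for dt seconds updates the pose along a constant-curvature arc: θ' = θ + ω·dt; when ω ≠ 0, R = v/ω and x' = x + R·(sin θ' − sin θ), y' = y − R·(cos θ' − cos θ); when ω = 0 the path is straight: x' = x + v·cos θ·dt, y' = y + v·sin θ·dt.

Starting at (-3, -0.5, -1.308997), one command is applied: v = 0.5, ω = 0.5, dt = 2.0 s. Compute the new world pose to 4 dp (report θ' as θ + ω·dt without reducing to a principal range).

θ' = -1.3090 + 0.5·2.0 = -0.3090
R = v/ω = 0.5/0.5 = 1.0000
x' = -3 + 1.0000·(sin -0.3090 − sin -1.3090) = -2.3382
y' = -0.5 − 1.0000·(cos -0.3090 − cos -1.3090) = -1.1938

(-2.3382, -1.1938, -0.3090)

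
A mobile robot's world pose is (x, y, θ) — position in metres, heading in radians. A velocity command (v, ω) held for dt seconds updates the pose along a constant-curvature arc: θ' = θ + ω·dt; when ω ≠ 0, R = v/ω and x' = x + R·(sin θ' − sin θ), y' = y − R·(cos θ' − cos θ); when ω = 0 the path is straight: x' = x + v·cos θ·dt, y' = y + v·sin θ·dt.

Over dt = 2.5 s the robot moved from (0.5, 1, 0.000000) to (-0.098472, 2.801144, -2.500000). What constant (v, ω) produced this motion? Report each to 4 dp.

Δθ = -2.500000 − 0.000000 = -2.500000
ω = Δθ/dt = -2.500000/2.5 = -1.0000
R = −Δy/(cos θ' − cos θ) = 1.0000
v = R·ω = 1.0000·-1.0000 = -1.0000

v = -1.0000, ω = -1.0000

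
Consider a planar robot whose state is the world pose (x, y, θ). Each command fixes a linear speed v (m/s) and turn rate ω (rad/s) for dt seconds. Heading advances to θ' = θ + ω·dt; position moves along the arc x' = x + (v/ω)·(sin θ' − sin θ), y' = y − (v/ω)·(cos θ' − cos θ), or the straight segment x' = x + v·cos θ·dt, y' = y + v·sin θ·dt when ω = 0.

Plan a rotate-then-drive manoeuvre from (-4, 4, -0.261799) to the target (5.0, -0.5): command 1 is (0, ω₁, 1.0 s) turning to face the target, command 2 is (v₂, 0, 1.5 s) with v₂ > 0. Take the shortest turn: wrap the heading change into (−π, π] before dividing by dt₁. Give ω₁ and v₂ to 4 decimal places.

heading to target = atan2(-0.5−4, 5−-4) = -0.4636
Δθ = wrap(-0.4636 − -0.2618) = -0.2018; ω₁ = Δθ/dt₁ = -0.2018
distance = √((5−-4)² + (-0.5−4)²) = 10.0623; v₂ = distance/dt₂ = 6.7082

ω₁ = -0.2018, v₂ = 6.7082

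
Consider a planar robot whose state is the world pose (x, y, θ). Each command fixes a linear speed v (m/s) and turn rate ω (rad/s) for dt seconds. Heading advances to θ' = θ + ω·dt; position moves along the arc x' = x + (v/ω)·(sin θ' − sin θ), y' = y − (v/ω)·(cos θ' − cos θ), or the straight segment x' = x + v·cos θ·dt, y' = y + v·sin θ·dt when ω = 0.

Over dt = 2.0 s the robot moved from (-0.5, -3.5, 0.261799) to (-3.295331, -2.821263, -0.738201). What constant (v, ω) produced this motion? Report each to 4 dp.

v = -1.5000, ω = -0.5000

Δθ = -0.738201 − 0.261799 = -1.000000
ω = Δθ/dt = -1.000000/2.0 = -0.5000
R = Δx/(sin θ' − sin θ) = 3.0000
v = R·ω = 3.0000·-0.5000 = -1.5000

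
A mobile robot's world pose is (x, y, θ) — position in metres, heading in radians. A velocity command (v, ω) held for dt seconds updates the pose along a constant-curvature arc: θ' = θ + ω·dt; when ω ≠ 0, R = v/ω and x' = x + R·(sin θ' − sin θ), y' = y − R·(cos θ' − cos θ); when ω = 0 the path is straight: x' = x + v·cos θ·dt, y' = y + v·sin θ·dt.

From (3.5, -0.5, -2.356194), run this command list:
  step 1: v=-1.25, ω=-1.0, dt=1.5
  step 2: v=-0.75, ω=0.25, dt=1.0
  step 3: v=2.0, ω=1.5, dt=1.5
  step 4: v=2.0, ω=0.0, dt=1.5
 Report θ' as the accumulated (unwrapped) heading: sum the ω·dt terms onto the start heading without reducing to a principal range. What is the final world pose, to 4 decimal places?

(4.5635, -5.2628, -1.3562)

step 1: θ'=-3.8562 (R=1.2500) → pose (5.2030, -0.4397, -3.8562)
step 2: θ'=-3.6062 (R=-3.0000) → pose (5.8248, -0.8556, -3.6062)
step 3: θ'=-1.3562 (R=1.3333) → pose (3.9246, -2.3316, -1.3562)
step 4: θ'=-1.3562 (straight) → pose (4.5635, -5.2628, -1.3562)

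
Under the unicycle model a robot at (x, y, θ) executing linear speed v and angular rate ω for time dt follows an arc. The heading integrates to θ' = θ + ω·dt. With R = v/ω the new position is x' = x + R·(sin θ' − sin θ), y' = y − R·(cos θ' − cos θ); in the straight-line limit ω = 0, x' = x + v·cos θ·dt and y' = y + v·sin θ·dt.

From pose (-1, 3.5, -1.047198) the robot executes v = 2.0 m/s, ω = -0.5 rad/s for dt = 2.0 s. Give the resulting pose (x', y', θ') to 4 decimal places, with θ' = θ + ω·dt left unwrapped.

(-0.9095, -0.3343, -2.0472)

θ' = -1.0472 + -0.5·2.0 = -2.0472
R = v/ω = 2.0/-0.5 = -4.0000
x' = -1 + -4.0000·(sin -2.0472 − sin -1.0472) = -0.9095
y' = 3.5 − -4.0000·(cos -2.0472 − cos -1.0472) = -0.3343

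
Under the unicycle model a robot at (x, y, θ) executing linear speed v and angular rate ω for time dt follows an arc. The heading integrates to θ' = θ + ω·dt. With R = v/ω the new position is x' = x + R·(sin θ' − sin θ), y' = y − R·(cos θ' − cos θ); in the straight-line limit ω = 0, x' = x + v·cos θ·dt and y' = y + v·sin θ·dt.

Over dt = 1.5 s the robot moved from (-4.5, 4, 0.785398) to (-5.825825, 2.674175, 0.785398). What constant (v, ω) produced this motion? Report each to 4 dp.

v = -1.2500, ω = 0.0000

Δθ = 0.785398 − 0.785398 = 0.000000
ω = Δθ/dt = 0.000000/1.5 = 0.0000
ω = 0 → v = (Δx·cos θ + Δy·sin θ)/dt = -1.2500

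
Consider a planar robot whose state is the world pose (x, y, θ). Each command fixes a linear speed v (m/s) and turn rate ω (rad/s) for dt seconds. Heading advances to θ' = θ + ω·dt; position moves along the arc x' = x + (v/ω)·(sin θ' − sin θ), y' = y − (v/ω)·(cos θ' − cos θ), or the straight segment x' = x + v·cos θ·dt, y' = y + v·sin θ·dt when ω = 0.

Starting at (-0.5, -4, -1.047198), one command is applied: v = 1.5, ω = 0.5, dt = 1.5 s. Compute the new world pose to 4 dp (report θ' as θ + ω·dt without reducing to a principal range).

θ' = -1.0472 + 0.5·1.5 = -0.2972
R = v/ω = 1.5/0.5 = 3.0000
x' = -0.5 + 3.0000·(sin -0.2972 − sin -1.0472) = 1.2196
y' = -4 − 3.0000·(cos -0.2972 − cos -1.0472) = -5.3685

(1.2196, -5.3685, -0.2972)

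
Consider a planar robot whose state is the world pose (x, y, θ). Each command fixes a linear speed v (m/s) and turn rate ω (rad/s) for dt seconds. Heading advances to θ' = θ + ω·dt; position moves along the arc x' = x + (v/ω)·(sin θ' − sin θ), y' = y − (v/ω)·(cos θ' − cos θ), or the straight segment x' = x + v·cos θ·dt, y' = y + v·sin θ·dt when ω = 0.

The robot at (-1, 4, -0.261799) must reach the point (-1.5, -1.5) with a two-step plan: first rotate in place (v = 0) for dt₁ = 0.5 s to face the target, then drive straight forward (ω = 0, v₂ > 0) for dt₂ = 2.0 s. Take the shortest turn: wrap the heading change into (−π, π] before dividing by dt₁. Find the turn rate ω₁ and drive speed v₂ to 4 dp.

ω₁ = -2.7993, v₂ = 2.7613

heading to target = atan2(-1.5−4, -1.5−-1) = -1.6615
Δθ = wrap(-1.6615 − -0.2618) = -1.3997; ω₁ = Δθ/dt₁ = -2.7993
distance = √((-1.5−-1)² + (-1.5−4)²) = 5.5227; v₂ = distance/dt₂ = 2.7613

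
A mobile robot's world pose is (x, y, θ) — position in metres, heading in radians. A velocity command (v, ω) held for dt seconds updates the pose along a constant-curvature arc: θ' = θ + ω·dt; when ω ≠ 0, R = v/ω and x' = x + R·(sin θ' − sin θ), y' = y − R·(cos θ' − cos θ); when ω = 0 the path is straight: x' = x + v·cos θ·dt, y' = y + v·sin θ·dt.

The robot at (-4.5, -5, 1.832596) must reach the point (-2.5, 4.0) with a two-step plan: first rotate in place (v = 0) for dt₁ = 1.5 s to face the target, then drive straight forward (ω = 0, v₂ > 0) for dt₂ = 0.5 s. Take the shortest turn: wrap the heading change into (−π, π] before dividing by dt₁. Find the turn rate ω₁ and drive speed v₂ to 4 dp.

ω₁ = -0.3203, v₂ = 18.4391

heading to target = atan2(4−-5, -2.5−-4.5) = 1.3521
Δθ = wrap(1.3521 − 1.8326) = -0.4805; ω₁ = Δθ/dt₁ = -0.3203
distance = √((-2.5−-4.5)² + (4−-5)²) = 9.2195; v₂ = distance/dt₂ = 18.4391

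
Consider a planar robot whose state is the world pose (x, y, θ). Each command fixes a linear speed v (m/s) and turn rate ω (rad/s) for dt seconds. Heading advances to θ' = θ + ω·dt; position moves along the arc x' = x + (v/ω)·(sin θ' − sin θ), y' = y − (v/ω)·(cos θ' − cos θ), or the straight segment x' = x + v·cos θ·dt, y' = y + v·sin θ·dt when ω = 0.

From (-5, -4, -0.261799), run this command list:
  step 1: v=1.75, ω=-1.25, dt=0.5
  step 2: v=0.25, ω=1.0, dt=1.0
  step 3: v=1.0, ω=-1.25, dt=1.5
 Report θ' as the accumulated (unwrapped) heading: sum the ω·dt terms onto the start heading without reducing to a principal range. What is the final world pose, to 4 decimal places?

(-3.1794, -5.5048, -1.7618)

step 1: θ'=-0.8868 (R=-1.4000) → pose (-4.2773, -4.4676, -0.8868)
step 2: θ'=0.1132 (R=0.2500) → pose (-4.0553, -4.5581, 0.1132)
step 3: θ'=-1.7618 (R=-0.8000) → pose (-3.1794, -5.5048, -1.7618)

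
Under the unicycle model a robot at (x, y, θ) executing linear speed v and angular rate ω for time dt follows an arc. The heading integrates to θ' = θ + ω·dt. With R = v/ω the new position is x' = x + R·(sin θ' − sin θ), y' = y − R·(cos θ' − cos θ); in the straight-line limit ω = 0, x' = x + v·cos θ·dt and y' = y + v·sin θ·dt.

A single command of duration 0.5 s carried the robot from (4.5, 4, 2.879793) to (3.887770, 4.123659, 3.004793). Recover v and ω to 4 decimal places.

v = 1.2500, ω = 0.2500

Δθ = 3.004793 − 2.879793 = 0.125000
ω = Δθ/dt = 0.125000/0.5 = 0.2500
R = Δx/(sin θ' − sin θ) = 5.0000
v = R·ω = 5.0000·0.2500 = 1.2500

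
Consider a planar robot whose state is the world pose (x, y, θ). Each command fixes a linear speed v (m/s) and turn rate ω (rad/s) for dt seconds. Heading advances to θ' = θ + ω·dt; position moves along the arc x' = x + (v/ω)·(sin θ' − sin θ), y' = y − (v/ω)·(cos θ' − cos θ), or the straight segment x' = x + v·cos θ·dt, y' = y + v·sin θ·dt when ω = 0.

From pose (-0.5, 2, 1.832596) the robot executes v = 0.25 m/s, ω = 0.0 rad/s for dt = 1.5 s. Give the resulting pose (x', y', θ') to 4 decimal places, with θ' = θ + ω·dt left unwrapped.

(-0.5971, 2.3622, 1.8326)

θ' = 1.8326 + 0.0·1.5 = 1.8326
ω = 0 → straight: x' = -0.5 + 0.25·cos(1.8326)·1.5 = -0.5971
y' = 2 + 0.25·sin(1.8326)·1.5 = 2.3622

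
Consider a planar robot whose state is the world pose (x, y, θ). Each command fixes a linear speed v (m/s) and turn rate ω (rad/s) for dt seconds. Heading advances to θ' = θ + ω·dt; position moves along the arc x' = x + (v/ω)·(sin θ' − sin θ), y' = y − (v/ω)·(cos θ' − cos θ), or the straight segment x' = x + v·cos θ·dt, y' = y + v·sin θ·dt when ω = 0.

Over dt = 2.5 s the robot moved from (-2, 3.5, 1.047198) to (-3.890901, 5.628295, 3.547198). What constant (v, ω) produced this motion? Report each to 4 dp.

v = 1.5000, ω = 1.0000

Δθ = 3.547198 − 1.047198 = 2.500000
ω = Δθ/dt = 2.500000/2.5 = 1.0000
R = −Δy/(cos θ' − cos θ) = 1.5000
v = R·ω = 1.5000·1.0000 = 1.5000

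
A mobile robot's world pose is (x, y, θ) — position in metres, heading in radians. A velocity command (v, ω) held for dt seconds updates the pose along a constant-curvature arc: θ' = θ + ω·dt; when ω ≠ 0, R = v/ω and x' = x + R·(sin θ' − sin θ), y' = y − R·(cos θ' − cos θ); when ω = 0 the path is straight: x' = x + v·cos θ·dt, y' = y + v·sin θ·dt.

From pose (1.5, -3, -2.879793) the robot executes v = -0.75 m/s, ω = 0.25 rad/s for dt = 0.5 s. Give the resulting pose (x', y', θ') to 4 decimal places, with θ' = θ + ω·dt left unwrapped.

(1.8552, -2.8806, -2.7548)

θ' = -2.8798 + 0.25·0.5 = -2.7548
R = v/ω = -0.75/0.25 = -3.0000
x' = 1.5 + -3.0000·(sin -2.7548 − sin -2.8798) = 1.8552
y' = -3 − -3.0000·(cos -2.7548 − cos -2.8798) = -2.8806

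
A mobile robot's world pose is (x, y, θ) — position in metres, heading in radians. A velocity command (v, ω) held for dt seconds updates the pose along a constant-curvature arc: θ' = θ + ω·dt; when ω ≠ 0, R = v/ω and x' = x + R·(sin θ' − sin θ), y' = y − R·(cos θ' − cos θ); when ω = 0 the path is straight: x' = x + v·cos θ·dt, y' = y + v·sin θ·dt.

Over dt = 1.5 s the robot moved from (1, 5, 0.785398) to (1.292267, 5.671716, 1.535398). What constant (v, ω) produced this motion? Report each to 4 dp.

Δθ = 1.535398 − 0.785398 = 0.750000
ω = Δθ/dt = 0.750000/1.5 = 0.5000
R = −Δy/(cos θ' − cos θ) = 1.0000
v = R·ω = 1.0000·0.5000 = 0.5000

v = 0.5000, ω = 0.5000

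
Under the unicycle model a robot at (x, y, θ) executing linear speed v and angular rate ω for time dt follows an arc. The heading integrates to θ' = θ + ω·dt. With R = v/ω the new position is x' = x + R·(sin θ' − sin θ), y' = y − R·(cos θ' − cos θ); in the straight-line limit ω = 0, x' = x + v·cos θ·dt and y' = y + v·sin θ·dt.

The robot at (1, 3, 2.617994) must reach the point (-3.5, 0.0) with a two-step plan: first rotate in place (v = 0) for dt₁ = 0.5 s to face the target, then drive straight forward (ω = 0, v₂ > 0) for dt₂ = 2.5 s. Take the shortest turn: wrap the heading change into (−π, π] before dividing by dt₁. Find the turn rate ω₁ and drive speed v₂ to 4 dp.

heading to target = atan2(0−3, -3.5−1) = -2.5536
Δθ = wrap(-2.5536 − 2.6180) = 1.1116; ω₁ = Δθ/dt₁ = 2.2232
distance = √((-3.5−1)² + (0−3)²) = 5.4083; v₂ = distance/dt₂ = 2.1633

ω₁ = 2.2232, v₂ = 2.1633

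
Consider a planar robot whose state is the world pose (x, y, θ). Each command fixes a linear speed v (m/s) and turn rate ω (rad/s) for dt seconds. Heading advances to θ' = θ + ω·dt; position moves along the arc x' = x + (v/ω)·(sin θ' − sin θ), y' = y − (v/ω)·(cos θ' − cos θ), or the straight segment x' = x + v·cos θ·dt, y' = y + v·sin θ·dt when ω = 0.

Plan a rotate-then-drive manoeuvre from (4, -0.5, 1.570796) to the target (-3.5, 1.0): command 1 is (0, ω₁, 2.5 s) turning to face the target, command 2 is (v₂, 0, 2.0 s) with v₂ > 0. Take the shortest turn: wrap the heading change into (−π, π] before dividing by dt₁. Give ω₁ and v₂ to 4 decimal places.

ω₁ = 0.5494, v₂ = 3.8243

heading to target = atan2(1−-0.5, -3.5−4) = 2.9442
Δθ = wrap(2.9442 − 1.5708) = 1.3734; ω₁ = Δθ/dt₁ = 0.5494
distance = √((-3.5−4)² + (1−-0.5)²) = 7.6485; v₂ = distance/dt₂ = 3.8243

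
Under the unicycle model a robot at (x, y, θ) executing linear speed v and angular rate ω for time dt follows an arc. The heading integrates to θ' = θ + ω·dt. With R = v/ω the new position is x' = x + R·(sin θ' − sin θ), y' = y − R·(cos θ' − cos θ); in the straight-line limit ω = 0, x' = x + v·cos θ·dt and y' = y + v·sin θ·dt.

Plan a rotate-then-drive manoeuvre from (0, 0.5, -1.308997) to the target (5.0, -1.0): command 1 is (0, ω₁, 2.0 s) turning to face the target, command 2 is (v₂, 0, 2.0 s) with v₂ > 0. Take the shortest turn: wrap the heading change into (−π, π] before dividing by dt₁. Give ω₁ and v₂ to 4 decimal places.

heading to target = atan2(-1−0.5, 5−0) = -0.2915
Δθ = wrap(-0.2915 − -1.3090) = 1.0175; ω₁ = Δθ/dt₁ = 0.5088
distance = √((5−0)² + (-1−0.5)²) = 5.2202; v₂ = distance/dt₂ = 2.6101

ω₁ = 0.5088, v₂ = 2.6101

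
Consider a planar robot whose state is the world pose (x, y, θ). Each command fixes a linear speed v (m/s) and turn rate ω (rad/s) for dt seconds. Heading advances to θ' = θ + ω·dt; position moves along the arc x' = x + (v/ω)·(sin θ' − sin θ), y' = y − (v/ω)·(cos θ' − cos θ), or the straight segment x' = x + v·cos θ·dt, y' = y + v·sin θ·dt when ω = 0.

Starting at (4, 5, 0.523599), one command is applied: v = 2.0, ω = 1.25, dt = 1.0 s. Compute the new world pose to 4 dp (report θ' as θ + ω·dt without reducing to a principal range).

(4.7672, 6.7079, 1.7736)

θ' = 0.5236 + 1.25·1.0 = 1.7736
R = v/ω = 2.0/1.25 = 1.6000
x' = 4 + 1.6000·(sin 1.7736 − sin 0.5236) = 4.7672
y' = 5 − 1.6000·(cos 1.7736 − cos 0.5236) = 6.7079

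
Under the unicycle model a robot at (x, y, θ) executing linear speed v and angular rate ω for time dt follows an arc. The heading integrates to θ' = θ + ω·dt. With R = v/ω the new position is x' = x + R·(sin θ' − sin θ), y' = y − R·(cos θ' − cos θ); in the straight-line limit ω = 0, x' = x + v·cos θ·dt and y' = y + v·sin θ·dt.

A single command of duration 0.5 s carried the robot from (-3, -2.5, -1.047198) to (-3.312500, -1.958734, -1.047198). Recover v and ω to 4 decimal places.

Δθ = -1.047198 − -1.047198 = 0.000000
ω = Δθ/dt = 0.000000/0.5 = 0.0000
ω = 0 → v = (Δx·cos θ + Δy·sin θ)/dt = -1.2500

v = -1.2500, ω = 0.0000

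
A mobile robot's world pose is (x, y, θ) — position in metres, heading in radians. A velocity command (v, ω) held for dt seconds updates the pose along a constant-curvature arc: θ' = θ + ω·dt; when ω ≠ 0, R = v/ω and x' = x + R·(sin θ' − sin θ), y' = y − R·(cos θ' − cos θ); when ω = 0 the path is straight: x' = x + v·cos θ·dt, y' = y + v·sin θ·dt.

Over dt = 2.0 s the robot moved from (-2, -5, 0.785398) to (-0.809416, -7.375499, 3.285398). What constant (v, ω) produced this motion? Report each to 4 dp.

v = -1.7500, ω = 1.2500

Δθ = 3.285398 − 0.785398 = 2.500000
ω = Δθ/dt = 2.500000/2.0 = 1.2500
R = −Δy/(cos θ' − cos θ) = -1.4000
v = R·ω = -1.4000·1.2500 = -1.7500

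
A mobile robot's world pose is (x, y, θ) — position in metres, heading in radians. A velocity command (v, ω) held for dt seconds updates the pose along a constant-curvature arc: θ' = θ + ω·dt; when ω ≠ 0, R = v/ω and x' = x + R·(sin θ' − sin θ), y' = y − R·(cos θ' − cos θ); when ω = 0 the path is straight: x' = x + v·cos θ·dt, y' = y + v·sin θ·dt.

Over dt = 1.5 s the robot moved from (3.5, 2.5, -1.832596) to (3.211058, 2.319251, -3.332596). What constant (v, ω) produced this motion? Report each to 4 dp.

Δθ = -3.332596 − -1.832596 = -1.500000
ω = Δθ/dt = -1.500000/1.5 = -1.0000
R = Δx/(sin θ' − sin θ) = -0.2500
v = R·ω = -0.2500·-1.0000 = 0.2500

v = 0.2500, ω = -1.0000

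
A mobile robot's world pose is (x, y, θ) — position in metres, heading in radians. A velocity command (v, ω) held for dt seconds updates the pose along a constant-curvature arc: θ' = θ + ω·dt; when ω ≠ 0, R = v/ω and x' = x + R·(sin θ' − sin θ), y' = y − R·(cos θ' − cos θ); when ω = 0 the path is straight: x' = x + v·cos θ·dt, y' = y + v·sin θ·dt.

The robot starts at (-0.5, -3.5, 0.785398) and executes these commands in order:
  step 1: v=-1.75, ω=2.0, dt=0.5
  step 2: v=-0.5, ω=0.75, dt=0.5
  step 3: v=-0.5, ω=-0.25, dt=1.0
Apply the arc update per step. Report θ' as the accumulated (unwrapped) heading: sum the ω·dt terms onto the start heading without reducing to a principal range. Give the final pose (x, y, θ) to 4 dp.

step 1: θ'=1.7854 (R=-0.8750) → pose (-0.7362, -4.3051, 1.7854)
step 2: θ'=2.1604 (R=-0.6667) → pose (-0.6389, -4.5338, 2.1604)
step 3: θ'=1.9104 (R=2.0000) → pose (-0.4155, -4.9796, 1.9104)

(-0.4155, -4.9796, 1.9104)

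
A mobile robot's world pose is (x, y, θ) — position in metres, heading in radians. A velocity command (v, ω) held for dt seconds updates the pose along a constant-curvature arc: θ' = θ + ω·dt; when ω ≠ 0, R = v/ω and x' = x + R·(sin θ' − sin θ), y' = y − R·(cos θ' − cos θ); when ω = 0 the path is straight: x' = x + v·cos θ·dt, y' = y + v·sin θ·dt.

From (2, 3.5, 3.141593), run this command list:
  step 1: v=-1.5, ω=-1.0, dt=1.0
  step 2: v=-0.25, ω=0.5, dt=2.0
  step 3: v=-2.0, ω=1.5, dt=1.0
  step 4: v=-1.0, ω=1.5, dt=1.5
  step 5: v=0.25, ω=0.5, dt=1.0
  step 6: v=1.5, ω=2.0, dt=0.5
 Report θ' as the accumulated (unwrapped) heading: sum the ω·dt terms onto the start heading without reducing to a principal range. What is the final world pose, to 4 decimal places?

(4.1016, 5.3197, 8.3916)

step 1: θ'=2.1416 (R=1.5000) → pose (3.2622, 2.8105, 2.1416)
step 2: θ'=3.1416 (R=-0.5000) → pose (3.6829, 2.5806, 3.1416)
step 3: θ'=4.6416 (R=-1.3333) → pose (5.0129, 3.8196, 4.6416)
step 4: θ'=6.8916 (R=-0.6667) → pose (3.9669, 4.4138, 6.8916)
step 5: θ'=7.3916 (R=0.5000) → pose (4.1286, 4.6011, 7.3916)
step 6: θ'=8.3916 (R=0.7500) → pose (4.1016, 5.3197, 8.3916)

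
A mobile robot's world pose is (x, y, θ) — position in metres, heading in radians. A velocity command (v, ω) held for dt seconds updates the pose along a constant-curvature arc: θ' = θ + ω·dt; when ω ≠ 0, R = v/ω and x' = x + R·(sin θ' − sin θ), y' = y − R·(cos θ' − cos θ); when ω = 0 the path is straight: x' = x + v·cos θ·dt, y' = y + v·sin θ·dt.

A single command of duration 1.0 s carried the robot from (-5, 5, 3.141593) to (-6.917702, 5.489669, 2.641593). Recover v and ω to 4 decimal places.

v = 2.0000, ω = -0.5000

Δθ = 2.641593 − 3.141593 = -0.500000
ω = Δθ/dt = -0.500000/1.0 = -0.5000
R = Δx/(sin θ' − sin θ) = -4.0000
v = R·ω = -4.0000·-0.5000 = 2.0000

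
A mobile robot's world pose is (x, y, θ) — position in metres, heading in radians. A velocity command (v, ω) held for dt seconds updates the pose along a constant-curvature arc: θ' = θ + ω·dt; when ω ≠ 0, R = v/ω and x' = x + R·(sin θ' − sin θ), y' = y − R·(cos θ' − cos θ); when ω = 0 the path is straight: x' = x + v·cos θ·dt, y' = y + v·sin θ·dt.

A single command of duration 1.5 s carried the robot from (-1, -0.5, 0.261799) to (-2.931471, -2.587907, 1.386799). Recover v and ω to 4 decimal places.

Δθ = 1.386799 − 0.261799 = 1.125000
ω = Δθ/dt = 1.125000/1.5 = 0.7500
R = −Δy/(cos θ' − cos θ) = -2.6667
v = R·ω = -2.6667·0.7500 = -2.0000

v = -2.0000, ω = 0.7500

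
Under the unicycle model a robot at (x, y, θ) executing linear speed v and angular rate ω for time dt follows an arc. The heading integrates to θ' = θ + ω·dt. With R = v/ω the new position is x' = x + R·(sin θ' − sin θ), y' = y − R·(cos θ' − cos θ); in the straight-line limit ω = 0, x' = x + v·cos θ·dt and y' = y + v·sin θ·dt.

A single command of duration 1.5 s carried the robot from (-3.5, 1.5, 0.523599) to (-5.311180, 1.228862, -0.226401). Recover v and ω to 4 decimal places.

v = -1.2500, ω = -0.5000

Δθ = -0.226401 − 0.523599 = -0.750000
ω = Δθ/dt = -0.750000/1.5 = -0.5000
R = Δx/(sin θ' − sin θ) = 2.5000
v = R·ω = 2.5000·-0.5000 = -1.2500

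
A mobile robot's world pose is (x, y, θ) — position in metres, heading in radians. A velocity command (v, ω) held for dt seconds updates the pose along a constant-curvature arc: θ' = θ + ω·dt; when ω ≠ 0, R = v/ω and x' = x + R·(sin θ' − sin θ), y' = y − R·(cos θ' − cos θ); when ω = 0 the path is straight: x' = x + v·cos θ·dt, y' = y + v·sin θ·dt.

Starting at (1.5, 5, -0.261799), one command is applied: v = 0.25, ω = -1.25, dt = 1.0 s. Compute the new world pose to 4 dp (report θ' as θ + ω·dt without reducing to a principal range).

(1.6479, 4.8186, -1.5118)

θ' = -0.2618 + -1.25·1.0 = -1.5118
R = v/ω = 0.25/-1.25 = -0.2000
x' = 1.5 + -0.2000·(sin -1.5118 − sin -0.2618) = 1.6479
y' = 5 − -0.2000·(cos -1.5118 − cos -0.2618) = 4.8186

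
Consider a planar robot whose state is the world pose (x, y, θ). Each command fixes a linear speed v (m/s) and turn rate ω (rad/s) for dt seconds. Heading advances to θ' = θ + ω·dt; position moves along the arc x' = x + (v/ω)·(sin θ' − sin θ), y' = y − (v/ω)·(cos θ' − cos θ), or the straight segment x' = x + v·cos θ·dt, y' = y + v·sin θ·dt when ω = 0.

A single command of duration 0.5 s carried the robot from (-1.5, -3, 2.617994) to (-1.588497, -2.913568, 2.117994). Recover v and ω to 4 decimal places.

v = 0.2500, ω = -1.0000

Δθ = 2.117994 − 2.617994 = -0.500000
ω = Δθ/dt = -0.500000/0.5 = -1.0000
R = Δx/(sin θ' − sin θ) = -0.2500
v = R·ω = -0.2500·-1.0000 = 0.2500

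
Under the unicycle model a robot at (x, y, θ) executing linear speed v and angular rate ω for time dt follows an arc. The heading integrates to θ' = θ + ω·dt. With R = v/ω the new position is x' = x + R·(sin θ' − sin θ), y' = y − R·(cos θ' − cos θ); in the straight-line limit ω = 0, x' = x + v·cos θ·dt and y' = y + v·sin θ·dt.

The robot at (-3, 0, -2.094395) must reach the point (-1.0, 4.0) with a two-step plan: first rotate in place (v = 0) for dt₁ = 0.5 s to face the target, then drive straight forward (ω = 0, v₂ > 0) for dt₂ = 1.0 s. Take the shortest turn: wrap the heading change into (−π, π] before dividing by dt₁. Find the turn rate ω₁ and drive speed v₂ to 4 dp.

ω₁ = -6.1633, v₂ = 4.4721

heading to target = atan2(4−0, -1−-3) = 1.1071
Δθ = wrap(1.1071 − -2.0944) = -3.0816; ω₁ = Δθ/dt₁ = -6.1633
distance = √((-1−-3)² + (4−0)²) = 4.4721; v₂ = distance/dt₂ = 4.4721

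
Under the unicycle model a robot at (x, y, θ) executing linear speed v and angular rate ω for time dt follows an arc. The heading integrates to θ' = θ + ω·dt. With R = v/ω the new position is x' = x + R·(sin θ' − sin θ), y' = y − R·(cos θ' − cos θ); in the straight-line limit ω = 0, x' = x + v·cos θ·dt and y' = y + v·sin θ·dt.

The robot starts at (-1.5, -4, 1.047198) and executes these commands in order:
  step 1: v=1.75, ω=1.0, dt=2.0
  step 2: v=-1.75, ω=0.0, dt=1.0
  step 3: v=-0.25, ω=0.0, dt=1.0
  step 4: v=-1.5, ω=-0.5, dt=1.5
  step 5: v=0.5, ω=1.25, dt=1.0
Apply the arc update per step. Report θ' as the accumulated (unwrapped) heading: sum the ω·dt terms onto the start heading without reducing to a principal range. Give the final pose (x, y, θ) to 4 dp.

step 1: θ'=3.0472 (R=1.7500) → pose (-2.8506, -1.3828, 3.0472)
step 2: θ'=3.0472 (straight) → pose (-1.1084, -1.5477, 3.0472)
step 3: θ'=3.0472 (straight) → pose (-0.8595, -1.5713, 3.0472)
step 4: θ'=2.2972 (R=3.0000) → pose (1.1004, -2.5654, 2.2972)
step 5: θ'=3.5472 (R=0.4000) → pose (0.6436, -2.4635, 3.5472)

(0.6436, -2.4635, 3.5472)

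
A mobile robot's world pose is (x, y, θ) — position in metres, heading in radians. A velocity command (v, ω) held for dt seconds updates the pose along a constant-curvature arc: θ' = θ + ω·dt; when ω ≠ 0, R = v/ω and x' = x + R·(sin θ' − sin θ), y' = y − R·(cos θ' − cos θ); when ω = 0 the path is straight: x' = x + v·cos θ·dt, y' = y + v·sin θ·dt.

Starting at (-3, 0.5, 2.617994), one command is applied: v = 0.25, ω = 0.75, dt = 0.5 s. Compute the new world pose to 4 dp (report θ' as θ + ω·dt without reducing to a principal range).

θ' = 2.6180 + 0.75·0.5 = 2.9930
R = v/ω = 0.25/0.75 = 0.3333
x' = -3 + 0.3333·(sin 2.9930 − sin 2.6180) = -3.1173
y' = 0.5 − 0.3333·(cos 2.9930 − cos 2.6180) = 0.5410

(-3.1173, 0.5410, 2.9930)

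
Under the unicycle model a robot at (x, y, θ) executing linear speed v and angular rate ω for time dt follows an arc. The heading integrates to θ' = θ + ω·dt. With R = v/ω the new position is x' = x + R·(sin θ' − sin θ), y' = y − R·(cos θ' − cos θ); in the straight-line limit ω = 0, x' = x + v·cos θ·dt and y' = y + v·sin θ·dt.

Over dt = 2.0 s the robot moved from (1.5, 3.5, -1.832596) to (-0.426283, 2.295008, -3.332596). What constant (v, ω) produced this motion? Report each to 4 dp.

v = 1.2500, ω = -0.7500

Δθ = -3.332596 − -1.832596 = -1.500000
ω = Δθ/dt = -1.500000/2.0 = -0.7500
R = Δx/(sin θ' − sin θ) = -1.6667
v = R·ω = -1.6667·-0.7500 = 1.2500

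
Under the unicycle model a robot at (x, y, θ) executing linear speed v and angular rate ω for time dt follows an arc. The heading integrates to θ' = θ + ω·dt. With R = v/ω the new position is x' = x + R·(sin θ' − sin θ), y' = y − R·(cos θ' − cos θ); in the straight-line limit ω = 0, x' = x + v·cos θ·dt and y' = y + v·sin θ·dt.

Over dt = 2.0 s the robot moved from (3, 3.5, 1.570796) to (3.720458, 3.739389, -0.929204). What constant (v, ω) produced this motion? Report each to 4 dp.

v = 0.5000, ω = -1.2500

Δθ = -0.929204 − 1.570796 = -2.500000
ω = Δθ/dt = -2.500000/2.0 = -1.2500
R = Δx/(sin θ' − sin θ) = -0.4000
v = R·ω = -0.4000·-1.2500 = 0.5000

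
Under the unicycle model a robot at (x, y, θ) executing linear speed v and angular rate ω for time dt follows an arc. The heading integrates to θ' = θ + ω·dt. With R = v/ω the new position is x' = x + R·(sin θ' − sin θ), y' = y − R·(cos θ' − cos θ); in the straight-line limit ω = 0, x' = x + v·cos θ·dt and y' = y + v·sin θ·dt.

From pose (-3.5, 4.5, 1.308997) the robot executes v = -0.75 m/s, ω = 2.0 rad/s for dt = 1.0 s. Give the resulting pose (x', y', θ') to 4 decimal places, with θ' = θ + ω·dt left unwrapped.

(-3.0753, 4.0332, 3.3090)

θ' = 1.3090 + 2.0·1.0 = 3.3090
R = v/ω = -0.75/2.0 = -0.3750
x' = -3.5 + -0.3750·(sin 3.3090 − sin 1.3090) = -3.0753
y' = 4.5 − -0.3750·(cos 3.3090 − cos 1.3090) = 4.0332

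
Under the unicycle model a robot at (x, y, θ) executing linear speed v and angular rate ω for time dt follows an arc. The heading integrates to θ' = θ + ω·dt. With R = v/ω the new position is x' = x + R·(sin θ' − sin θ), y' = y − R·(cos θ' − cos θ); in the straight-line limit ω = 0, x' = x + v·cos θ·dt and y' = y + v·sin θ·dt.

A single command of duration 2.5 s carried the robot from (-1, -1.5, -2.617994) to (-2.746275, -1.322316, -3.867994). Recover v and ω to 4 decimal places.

v = 0.7500, ω = -0.5000

Δθ = -3.867994 − -2.617994 = -1.250000
ω = Δθ/dt = -1.250000/2.5 = -0.5000
R = Δx/(sin θ' − sin θ) = -1.5000
v = R·ω = -1.5000·-0.5000 = 0.7500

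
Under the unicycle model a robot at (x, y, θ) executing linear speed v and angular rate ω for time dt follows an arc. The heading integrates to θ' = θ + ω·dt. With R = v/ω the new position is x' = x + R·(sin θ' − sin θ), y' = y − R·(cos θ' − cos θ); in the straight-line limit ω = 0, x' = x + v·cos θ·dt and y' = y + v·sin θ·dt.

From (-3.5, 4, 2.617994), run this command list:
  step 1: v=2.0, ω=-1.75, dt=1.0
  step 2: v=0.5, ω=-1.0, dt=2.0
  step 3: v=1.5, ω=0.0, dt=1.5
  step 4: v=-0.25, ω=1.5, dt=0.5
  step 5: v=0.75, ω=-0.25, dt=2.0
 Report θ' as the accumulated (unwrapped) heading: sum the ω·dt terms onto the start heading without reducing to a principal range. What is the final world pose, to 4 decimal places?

(-0.9016, 2.7877, -0.8820)

step 1: θ'=0.8680 (R=-1.1429) → pose (-3.8006, 5.7284, 0.8680)
step 2: θ'=-1.1320 (R=-0.5000) → pose (-2.9665, 5.6177, -1.1320)
step 3: θ'=-1.1320 (straight) → pose (-2.0106, 3.5808, -1.1320)
step 4: θ'=-0.3820 (R=-0.1667) → pose (-2.0993, 3.6647, -0.3820)
step 5: θ'=-0.8820 (R=-3.0000) → pose (-0.9016, 2.7877, -0.8820)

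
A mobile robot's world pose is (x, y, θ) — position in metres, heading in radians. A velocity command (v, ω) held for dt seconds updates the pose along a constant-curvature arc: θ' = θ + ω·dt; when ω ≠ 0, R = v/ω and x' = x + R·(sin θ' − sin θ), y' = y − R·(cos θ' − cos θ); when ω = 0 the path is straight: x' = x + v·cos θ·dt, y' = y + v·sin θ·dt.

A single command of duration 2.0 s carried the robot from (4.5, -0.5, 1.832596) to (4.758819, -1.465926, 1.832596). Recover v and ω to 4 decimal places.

v = -0.5000, ω = 0.0000

Δθ = 1.832596 − 1.832596 = 0.000000
ω = Δθ/dt = 0.000000/2.0 = 0.0000
ω = 0 → v = (Δx·cos θ + Δy·sin θ)/dt = -0.5000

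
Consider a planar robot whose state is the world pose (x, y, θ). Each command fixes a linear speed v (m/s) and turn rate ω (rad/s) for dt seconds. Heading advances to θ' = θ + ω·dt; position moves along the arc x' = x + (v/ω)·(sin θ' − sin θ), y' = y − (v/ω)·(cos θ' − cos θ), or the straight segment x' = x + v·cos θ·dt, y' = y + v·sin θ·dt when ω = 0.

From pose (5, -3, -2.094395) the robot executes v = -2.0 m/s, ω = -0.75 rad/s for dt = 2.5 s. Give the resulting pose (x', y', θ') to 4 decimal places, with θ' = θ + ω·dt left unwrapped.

θ' = -2.0944 + -0.75·2.5 = -3.9694
R = v/ω = -2.0/-0.75 = 2.6667
x' = 5 + 2.6667·(sin -3.9694 − sin -2.0944) = 9.2733
y' = -3 − 2.6667·(cos -3.9694 − cos -2.0944) = -2.5293

(9.2733, -2.5293, -3.9694)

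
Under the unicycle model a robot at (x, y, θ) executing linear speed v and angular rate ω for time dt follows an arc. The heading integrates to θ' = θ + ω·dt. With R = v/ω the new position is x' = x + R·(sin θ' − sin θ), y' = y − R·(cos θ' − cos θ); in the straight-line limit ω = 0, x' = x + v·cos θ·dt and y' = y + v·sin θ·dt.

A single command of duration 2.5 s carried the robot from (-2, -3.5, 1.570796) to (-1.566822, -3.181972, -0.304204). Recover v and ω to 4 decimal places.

v = 0.2500, ω = -0.7500

Δθ = -0.304204 − 1.570796 = -1.875000
ω = Δθ/dt = -1.875000/2.5 = -0.7500
R = Δx/(sin θ' − sin θ) = -0.3333
v = R·ω = -0.3333·-0.7500 = 0.2500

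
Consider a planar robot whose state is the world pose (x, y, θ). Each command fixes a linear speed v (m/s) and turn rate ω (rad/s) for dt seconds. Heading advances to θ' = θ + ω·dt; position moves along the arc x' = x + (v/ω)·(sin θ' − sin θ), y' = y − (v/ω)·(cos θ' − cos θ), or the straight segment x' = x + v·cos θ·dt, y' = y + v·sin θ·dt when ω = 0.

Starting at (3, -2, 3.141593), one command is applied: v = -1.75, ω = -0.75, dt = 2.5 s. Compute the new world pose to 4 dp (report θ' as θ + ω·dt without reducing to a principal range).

θ' = 3.1416 + -0.75·2.5 = 1.2666
R = v/ω = -1.75/-0.75 = 2.3333
x' = 3 + 2.3333·(sin 1.2666 − sin 3.1416) = 5.2262
y' = -2 − 2.3333·(cos 1.2666 − cos 3.1416) = -5.0322

(5.2262, -5.0322, 1.2666)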